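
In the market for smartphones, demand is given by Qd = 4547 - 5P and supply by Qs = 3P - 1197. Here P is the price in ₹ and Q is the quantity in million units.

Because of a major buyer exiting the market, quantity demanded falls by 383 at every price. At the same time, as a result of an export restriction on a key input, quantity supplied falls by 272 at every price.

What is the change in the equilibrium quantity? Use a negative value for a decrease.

-313.625

Original equilibrium: 4547 - 5P = 3P - 1197 gives 5744 = 8P, so P = 718 and Q = 957.
After the shift, demand is Qd = 4164 - 5P and supply is Qs = 3P - 1469.
Clearing the new market: 4164 - 5P = 3P - 1469, so P = 704.125 and Q = 643.375.
ΔQ = 643.375 − 957 = -313.625.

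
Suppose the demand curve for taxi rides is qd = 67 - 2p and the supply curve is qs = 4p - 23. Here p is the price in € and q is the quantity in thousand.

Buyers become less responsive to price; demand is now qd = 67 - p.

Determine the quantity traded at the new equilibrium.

49

Initially, 67 - 2p = 4p - 23, so 90 = 6p and p = 15, q = 37.
The shock moves the curves to qd = 67 - p and qs = 4p - 23.
Equate the new curves: 67 - p = 4p - 23, giving 90 = 5p, p = 18, q = 49.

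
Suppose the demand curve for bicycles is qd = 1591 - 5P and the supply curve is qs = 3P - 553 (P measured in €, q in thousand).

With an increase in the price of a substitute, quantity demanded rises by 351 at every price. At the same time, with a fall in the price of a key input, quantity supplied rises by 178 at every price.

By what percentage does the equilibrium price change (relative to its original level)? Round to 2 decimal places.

+8.07

Before the shock: 1591 - 5P = 3P - 553 ⇒ 2144 = 8P ⇒ P = 268, q = 251.
With the change applied: demand qd = 1942 - 5P, supply qs = 3P - 375.
Setting them equal: 1942 - 5P = 3P - 375 → 2317 = 8P, so P = 289.625 and q = 493.875.
%ΔP = (289.625 − 268) / 268 × 100 = +8.07%.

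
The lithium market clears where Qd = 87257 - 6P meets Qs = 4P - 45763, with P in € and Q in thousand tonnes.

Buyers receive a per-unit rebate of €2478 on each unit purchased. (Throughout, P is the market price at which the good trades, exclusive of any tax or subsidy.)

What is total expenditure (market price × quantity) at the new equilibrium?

Before the shock: 87257 - 6P = 4P - 45763 ⇒ 133020 = 10P ⇒ P = 13302, Q = 7445.
Since buyers' out-of-pocket price is the market price minus the rebate, the effective demand curve becomes Qd = 102125 - 6P.
Setting them equal: 102125 - 6P = 4P - 45763 → 147888 = 10P, so P = 14788.8 and Q = 13392.2.
New expenditure = 14788.8 × 13392.2 = 198054567.36.

198054567.36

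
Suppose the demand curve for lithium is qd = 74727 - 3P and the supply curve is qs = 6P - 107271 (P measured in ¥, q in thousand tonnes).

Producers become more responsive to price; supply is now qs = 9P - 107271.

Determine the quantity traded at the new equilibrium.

Initially, 74727 - 3P = 6P - 107271, so 181998 = 9P and P = 20222, q = 14061.
The new curves are qd = 74727 - 3P (demand) and qs = 9P - 107271 (supply).
Equate the new curves: 74727 - 3P = 9P - 107271, giving 181998 = 12P, P = 15166.5, q = 29227.5.

29227.5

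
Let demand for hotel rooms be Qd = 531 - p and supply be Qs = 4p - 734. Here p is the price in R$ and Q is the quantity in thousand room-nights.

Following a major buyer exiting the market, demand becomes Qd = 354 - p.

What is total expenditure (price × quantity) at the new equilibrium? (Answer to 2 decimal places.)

29680.64

Original equilibrium: 531 - p = 4p - 734 gives 1265 = 5p, so p = 253 and Q = 278.
The shock moves the curves to Qd = 354 - p and Qs = 4p - 734.
Setting them equal: 354 - p = 4p - 734 → 1088 = 5p, so p = 217.6 and Q = 136.4.
New expenditure = 217.6 × 136.4 = 29680.64.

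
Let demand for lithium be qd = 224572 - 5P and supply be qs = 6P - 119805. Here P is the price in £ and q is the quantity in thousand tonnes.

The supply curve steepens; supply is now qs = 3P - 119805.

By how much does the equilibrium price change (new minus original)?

Solve the original market: 224572 - 5P = 6P - 119805, hence P = 31307 and q = 68037.
After the shift, demand is qd = 224572 - 5P and supply is qs = 3P - 119805.
New equilibrium: 224572 - 5P = 3P - 119805 ⇒ 344377 = 8P ⇒ P = 43047.125, q = 9336.375.
ΔP = 43047.125 − 31307 = +11740.125.

+11740.125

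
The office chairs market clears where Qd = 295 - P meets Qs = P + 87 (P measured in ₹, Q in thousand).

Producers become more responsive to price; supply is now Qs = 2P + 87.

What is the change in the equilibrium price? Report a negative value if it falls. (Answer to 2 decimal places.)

-34.67

Solve the original market: 295 - P = P + 87, hence P = 104 and Q = 191.
With the change applied: demand Qd = 295 - P, supply Qs = 2P + 87.
Clearing the new market: 295 - P = 2P + 87, so P = 208/3 ≈ 69.3333 and Q = 677/3 ≈ 225.6667.
ΔP = 69.3333 − 104 = -34.67.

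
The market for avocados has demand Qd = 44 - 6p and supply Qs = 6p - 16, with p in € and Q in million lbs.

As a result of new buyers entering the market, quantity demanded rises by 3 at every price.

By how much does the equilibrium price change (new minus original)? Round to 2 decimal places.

Original equilibrium: 44 - 6p = 6p - 16 gives 60 = 12p, so p = 5 and Q = 14.
After the shift, demand is Qd = 47 - 6p and supply is Qs = 6p - 16.
Setting them equal: 47 - 6p = 6p - 16 → 63 = 12p, so p = 5.25 and Q = 15.5.
Δp = 5.25 − 5 = +0.25.

+0.25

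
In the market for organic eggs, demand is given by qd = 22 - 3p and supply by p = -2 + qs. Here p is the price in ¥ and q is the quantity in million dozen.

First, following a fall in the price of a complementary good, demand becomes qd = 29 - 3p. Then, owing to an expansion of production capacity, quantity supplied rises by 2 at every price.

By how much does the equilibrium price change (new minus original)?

+1.25

Solve the original market: 22 - 3p = p + 2, hence p = 5 and q = 7.
The new curves are qd = 29 - 3p (demand) and qs = p + 4 (supply).
Setting them equal: 29 - 3p = p + 4 → 25 = 4p, so p = 6.25 and q = 10.25.
Δp = 6.25 − 5 = +1.25.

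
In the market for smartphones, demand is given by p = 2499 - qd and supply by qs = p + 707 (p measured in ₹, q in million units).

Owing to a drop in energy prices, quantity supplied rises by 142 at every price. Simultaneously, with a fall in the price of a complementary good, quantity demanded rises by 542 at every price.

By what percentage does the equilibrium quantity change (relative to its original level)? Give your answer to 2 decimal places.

+21.33

Solve the original market: 2499 - p = p + 707, hence p = 896 and q = 1603.
The new curves are qd = 3041 - p (demand) and qs = p + 849 (supply).
Setting them equal: 3041 - p = p + 849 → 2192 = 2p, so p = 1096 and q = 1945.
%Δq = (1945 − 1603) / 1603 × 100 = +21.33%.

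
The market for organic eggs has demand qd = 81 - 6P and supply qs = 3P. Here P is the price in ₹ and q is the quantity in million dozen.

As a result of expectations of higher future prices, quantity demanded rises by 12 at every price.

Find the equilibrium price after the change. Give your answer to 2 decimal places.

10.33

Initially, 81 - 6P = 3P, so 81 = 9P and P = 9, q = 27.
With the change applied: demand qd = 93 - 6P, supply qs = 3P.
Clearing the new market: 93 - 6P = 3P, so P = 31/3 ≈ 10.3333 and q = 31.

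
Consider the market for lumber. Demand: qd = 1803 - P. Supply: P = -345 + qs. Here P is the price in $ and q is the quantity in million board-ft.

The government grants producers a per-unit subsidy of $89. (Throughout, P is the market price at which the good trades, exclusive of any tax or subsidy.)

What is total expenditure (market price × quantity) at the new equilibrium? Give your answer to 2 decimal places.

765613.25

Solve the original market: 1803 - P = P + 345, hence P = 729 and q = 1074.
Since sellers receive the price plus the subsidy, the effective supply curve becomes qs = P + 434.
Clearing the new market: 1803 - P = P + 434, so P = 684.5 and q = 1118.5.
New expenditure = 684.5 × 1118.5 = 765613.25.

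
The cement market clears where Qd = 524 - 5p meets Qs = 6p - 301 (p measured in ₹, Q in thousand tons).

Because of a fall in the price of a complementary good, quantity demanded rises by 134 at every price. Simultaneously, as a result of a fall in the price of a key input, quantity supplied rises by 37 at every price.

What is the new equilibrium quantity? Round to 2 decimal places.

Original equilibrium: 524 - 5p = 6p - 301 gives 825 = 11p, so p = 75 and Q = 149.
After the shift, demand is Qd = 658 - 5p and supply is Qs = 6p - 264.
Setting them equal: 658 - 5p = 6p - 264 → 922 = 11p, so p = 922/11 ≈ 83.8182 and Q = 2628/11 ≈ 238.9091.

238.91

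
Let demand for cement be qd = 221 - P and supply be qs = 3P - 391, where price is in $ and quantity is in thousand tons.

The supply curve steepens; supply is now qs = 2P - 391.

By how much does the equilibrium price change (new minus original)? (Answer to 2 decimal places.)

Solve the original market: 221 - P = 3P - 391, hence P = 153 and q = 68.
The shock moves the curves to qd = 221 - P and qs = 2P - 391.
Setting them equal: 221 - P = 2P - 391 → 612 = 3P, so P = 204 and q = 17.
ΔP = 204 − 153 = +51.00.

+51.00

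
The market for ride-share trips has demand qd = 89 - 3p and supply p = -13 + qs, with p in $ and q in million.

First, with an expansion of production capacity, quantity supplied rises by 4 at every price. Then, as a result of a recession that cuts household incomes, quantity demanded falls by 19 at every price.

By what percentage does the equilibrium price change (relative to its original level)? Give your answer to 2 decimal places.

-30.26

Before the shock: 89 - 3p = p + 13 ⇒ 76 = 4p ⇒ p = 19, q = 32.
After the shift, demand is qd = 70 - 3p and supply is qs = p + 17.
Clearing the new market: 70 - 3p = p + 17, so p = 13.25 and q = 30.25.
%Δp = (13.25 − 19) / 19 × 100 = -30.26%.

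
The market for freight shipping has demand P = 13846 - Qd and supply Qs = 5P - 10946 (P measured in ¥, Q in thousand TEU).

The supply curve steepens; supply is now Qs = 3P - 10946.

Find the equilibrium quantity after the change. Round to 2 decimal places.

7648.00

Solve the original market: 13846 - P = 5P - 10946, hence P = 4132 and Q = 9714.
After the shift, demand is Qd = 13846 - P and supply is Qs = 3P - 10946.
Setting them equal: 13846 - P = 3P - 10946 → 24792 = 4P, so P = 6198 and Q = 7648.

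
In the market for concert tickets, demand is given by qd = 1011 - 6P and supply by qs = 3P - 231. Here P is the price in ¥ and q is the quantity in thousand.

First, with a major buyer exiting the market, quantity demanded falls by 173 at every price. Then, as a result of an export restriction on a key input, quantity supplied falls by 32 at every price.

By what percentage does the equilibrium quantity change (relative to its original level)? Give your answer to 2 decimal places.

-43.17

Before the shock: 1011 - 6P = 3P - 231 ⇒ 1242 = 9P ⇒ P = 138, q = 183.
After the shift, demand is qd = 838 - 6P and supply is qs = 3P - 263.
Clearing the new market: 838 - 6P = 3P - 263, so P = 367/3 ≈ 122.3333 and q = 104.
%Δq = (104 − 183) / 183 × 100 = -43.17%.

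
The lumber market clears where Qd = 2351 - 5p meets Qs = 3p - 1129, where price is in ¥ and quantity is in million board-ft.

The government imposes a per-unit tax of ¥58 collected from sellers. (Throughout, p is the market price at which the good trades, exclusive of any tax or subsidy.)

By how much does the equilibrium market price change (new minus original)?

+21.75

Solve the original market: 2351 - 5p = 3p - 1129, hence p = 435 and Q = 176.
Since sellers keep the price net of the tax, the effective supply curve becomes Qs = 3p - 1303.
New equilibrium: 2351 - 5p = 3p - 1303 ⇒ 3654 = 8p ⇒ p = 456.75, Q = 67.25.
Δp = 456.75 − 435 = +21.75.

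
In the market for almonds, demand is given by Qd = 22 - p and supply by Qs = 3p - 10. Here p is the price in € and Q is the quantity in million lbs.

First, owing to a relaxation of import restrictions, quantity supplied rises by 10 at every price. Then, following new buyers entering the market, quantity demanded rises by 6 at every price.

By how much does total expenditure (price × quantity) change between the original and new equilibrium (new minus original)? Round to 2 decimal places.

+35.00

Solve the original market: 22 - p = 3p - 10, hence p = 8 and Q = 14.
The shock moves the curves to Qd = 28 - p and Qs = 3p.
New equilibrium: 28 - p = 3p ⇒ 28 = 4p ⇒ p = 7, Q = 21.
Expenditure moves from 8×14 = 112 to 7×21 = 147; change = +35.00.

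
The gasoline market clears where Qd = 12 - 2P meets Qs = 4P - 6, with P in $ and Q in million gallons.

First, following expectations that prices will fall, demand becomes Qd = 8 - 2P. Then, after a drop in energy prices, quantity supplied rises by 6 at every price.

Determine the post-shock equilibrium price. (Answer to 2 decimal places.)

1.33

Original equilibrium: 12 - 2P = 4P - 6 gives 18 = 6P, so P = 3 and Q = 6.
The new curves are Qd = 8 - 2P (demand) and Qs = 4P (supply).
New equilibrium: 8 - 2P = 4P ⇒ 8 = 6P ⇒ P = 4/3 ≈ 1.3333, Q = 16/3 ≈ 5.3333.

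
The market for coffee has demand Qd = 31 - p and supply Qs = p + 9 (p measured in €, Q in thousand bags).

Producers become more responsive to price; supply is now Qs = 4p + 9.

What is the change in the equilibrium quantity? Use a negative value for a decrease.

Before the shock: 31 - p = p + 9 ⇒ 22 = 2p ⇒ p = 11, Q = 20.
After the shift, demand is Qd = 31 - p and supply is Qs = 4p + 9.
Setting them equal: 31 - p = 4p + 9 → 22 = 5p, so p = 4.4 and Q = 26.6.
ΔQ = 26.6 − 20 = +6.6.

+6.6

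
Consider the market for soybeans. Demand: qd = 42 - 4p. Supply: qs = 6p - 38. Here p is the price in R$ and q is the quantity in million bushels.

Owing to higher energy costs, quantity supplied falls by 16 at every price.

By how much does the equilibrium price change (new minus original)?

Before the shock: 42 - 4p = 6p - 38 ⇒ 80 = 10p ⇒ p = 8, q = 10.
The shock moves the curves to qd = 42 - 4p and qs = 6p - 54.
New equilibrium: 42 - 4p = 6p - 54 ⇒ 96 = 10p ⇒ p = 9.6, q = 3.6.
Δp = 9.6 − 8 = +1.6.

+1.6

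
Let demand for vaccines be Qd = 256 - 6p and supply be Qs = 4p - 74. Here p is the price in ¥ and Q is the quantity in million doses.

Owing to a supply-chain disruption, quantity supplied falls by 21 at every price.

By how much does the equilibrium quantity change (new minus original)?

Original equilibrium: 256 - 6p = 4p - 74 gives 330 = 10p, so p = 33 and Q = 58.
After the shift, demand is Qd = 256 - 6p and supply is Qs = 4p - 95.
Clearing the new market: 256 - 6p = 4p - 95, so p = 35.1 and Q = 45.4.
ΔQ = 45.4 − 58 = -12.6.

-12.6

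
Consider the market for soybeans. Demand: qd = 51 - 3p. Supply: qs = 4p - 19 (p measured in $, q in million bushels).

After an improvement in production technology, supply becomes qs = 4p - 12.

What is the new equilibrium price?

Initially, 51 - 3p = 4p - 19, so 70 = 7p and p = 10, q = 21.
The new curves are qd = 51 - 3p (demand) and qs = 4p - 12 (supply).
Setting them equal: 51 - 3p = 4p - 12 → 63 = 7p, so p = 9 and q = 24.

9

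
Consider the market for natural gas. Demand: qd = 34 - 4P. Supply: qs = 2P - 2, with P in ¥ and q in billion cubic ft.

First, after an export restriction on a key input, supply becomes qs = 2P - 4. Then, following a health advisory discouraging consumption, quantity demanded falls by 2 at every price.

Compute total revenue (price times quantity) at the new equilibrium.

Initially, 34 - 4P = 2P - 2, so 36 = 6P and P = 6, q = 10.
With the change applied: demand qd = 32 - 4P, supply qs = 2P - 4.
Clearing the new market: 32 - 4P = 2P - 4, so P = 6 and q = 8.
New expenditure = 6 × 8 = 48.

48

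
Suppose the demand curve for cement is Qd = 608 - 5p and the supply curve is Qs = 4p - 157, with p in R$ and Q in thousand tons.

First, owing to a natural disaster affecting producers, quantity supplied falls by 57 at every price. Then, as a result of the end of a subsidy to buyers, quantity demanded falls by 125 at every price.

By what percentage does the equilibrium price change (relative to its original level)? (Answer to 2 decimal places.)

-8.89

Initially, 608 - 5p = 4p - 157, so 765 = 9p and p = 85, Q = 183.
The new curves are Qd = 483 - 5p (demand) and Qs = 4p - 214 (supply).
Clearing the new market: 483 - 5p = 4p - 214, so p = 697/9 ≈ 77.4444 and Q = 862/9 ≈ 95.7778.
%Δp = (77.4444 − 85) / 85 × 100 = -8.89%.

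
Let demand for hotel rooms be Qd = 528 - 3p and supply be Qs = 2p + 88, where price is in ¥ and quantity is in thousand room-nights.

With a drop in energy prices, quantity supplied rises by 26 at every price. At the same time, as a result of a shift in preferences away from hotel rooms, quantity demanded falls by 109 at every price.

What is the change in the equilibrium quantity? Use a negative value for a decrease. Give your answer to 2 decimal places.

Original equilibrium: 528 - 3p = 2p + 88 gives 440 = 5p, so p = 88 and Q = 264.
The new curves are Qd = 419 - 3p (demand) and Qs = 2p + 114 (supply).
New equilibrium: 419 - 3p = 2p + 114 ⇒ 305 = 5p ⇒ p = 61, Q = 236.
ΔQ = 236 − 264 = -28.00.

-28.00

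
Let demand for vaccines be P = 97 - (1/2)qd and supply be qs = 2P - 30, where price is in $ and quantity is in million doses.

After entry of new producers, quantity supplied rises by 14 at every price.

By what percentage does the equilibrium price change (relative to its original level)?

-6.25

Original equilibrium: 194 - 2P = 2P - 30 gives 224 = 4P, so P = 56 and q = 82.
After the shift, demand is qd = 194 - 2P and supply is qs = 2P - 16.
Equate the new curves: 194 - 2P = 2P - 16, giving 210 = 4P, P = 52.5, q = 89.
%ΔP = (52.5 − 56) / 56 × 100 = -6.25%.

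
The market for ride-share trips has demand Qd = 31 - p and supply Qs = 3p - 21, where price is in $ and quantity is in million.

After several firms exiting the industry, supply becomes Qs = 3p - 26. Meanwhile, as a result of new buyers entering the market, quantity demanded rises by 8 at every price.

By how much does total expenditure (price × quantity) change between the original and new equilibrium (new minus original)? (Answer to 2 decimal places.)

Original equilibrium: 31 - p = 3p - 21 gives 52 = 4p, so p = 13 and Q = 18.
The new curves are Qd = 39 - p (demand) and Qs = 3p - 26 (supply).
Clearing the new market: 39 - p = 3p - 26, so p = 16.25 and Q = 22.75.
Expenditure moves from 13×18 = 234 to 16.25×22.75 = 369.6875; change = +135.69.

+135.69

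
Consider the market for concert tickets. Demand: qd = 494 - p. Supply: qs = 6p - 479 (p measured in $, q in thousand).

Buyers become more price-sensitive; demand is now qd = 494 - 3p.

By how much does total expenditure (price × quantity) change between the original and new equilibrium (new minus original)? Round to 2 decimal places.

-31002.15

Original equilibrium: 494 - p = 6p - 479 gives 973 = 7p, so p = 139 and q = 355.
The shock moves the curves to qd = 494 - 3p and qs = 6p - 479.
Setting them equal: 494 - 3p = 6p - 479 → 973 = 9p, so p = 973/9 ≈ 108.1111 and q = 509/3 ≈ 169.6667.
Expenditure moves from 139×355 = 49345 to 108.1111×169.6667 = 18342.8519; change = -31002.15.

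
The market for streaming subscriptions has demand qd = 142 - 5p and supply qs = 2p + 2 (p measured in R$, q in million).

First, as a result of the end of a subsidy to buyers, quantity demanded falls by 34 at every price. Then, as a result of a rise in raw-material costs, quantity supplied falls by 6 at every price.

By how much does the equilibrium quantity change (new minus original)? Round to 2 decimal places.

-14.00

Original equilibrium: 142 - 5p = 2p + 2 gives 140 = 7p, so p = 20 and q = 42.
The shock moves the curves to qd = 108 - 5p and qs = 2p - 4.
New equilibrium: 108 - 5p = 2p - 4 ⇒ 112 = 7p ⇒ p = 16, q = 28.
Δq = 28 − 42 = -14.00.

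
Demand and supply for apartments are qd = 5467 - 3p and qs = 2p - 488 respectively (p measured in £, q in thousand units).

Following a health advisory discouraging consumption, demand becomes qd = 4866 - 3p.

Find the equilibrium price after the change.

Initially, 5467 - 3p = 2p - 488, so 5955 = 5p and p = 1191, q = 1894.
The new curves are qd = 4866 - 3p (demand) and qs = 2p - 488 (supply).
New equilibrium: 4866 - 3p = 2p - 488 ⇒ 5354 = 5p ⇒ p = 1070.8, q = 1653.6.

1070.8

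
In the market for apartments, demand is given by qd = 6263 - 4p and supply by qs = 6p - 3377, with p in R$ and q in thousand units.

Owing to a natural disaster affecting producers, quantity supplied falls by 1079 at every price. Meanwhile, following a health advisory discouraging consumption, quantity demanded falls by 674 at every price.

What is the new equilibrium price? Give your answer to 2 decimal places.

Original equilibrium: 6263 - 4p = 6p - 3377 gives 9640 = 10p, so p = 964 and q = 2407.
The new curves are qd = 5589 - 4p (demand) and qs = 6p - 4456 (supply).
Equate the new curves: 5589 - 4p = 6p - 4456, giving 10045 = 10p, p = 1004.5, q = 1571.

1004.50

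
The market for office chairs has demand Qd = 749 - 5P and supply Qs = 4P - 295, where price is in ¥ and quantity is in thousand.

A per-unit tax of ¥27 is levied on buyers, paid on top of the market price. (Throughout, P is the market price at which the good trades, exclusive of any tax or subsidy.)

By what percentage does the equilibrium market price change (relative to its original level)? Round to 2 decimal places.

Solve the original market: 749 - 5P = 4P - 295, hence P = 116 and Q = 169.
Since buyers pay the price plus the tax, the effective demand curve becomes Qd = 614 - 5P.
New equilibrium: 614 - 5P = 4P - 295 ⇒ 909 = 9P ⇒ P = 101, Q = 109.
%ΔP = (101 − 116) / 116 × 100 = -12.93%.

-12.93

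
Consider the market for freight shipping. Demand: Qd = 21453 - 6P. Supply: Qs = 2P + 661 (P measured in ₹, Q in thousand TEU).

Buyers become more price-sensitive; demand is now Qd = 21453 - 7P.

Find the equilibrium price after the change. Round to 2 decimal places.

Initially, 21453 - 6P = 2P + 661, so 20792 = 8P and P = 2599, Q = 5859.
The new curves are Qd = 21453 - 7P (demand) and Qs = 2P + 661 (supply).
Clearing the new market: 21453 - 7P = 2P + 661, so P = 20792/9 ≈ 2310.2222 and Q = 47533/9 ≈ 5281.4444.

2310.22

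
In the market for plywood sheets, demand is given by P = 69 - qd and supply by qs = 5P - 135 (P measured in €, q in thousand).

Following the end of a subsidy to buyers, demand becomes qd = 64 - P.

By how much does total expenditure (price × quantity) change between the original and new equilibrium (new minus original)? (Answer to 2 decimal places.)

Solve the original market: 69 - P = 5P - 135, hence P = 34 and q = 35.
The shock moves the curves to qd = 64 - P and qs = 5P - 135.
New equilibrium: 64 - P = 5P - 135 ⇒ 199 = 6P ⇒ P = 199/6 ≈ 33.1667, q = 185/6 ≈ 30.8333.
Expenditure moves from 34×35 = 1190 to 33.1667×30.8333 = 1022.6389; change = -167.36.

-167.36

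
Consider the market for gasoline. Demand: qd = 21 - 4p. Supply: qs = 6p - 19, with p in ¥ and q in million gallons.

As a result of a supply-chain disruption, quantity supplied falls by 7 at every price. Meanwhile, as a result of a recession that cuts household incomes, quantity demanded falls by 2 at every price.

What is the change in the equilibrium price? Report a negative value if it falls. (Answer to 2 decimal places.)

+0.50

Solve the original market: 21 - 4p = 6p - 19, hence p = 4 and q = 5.
The new curves are qd = 19 - 4p (demand) and qs = 6p - 26 (supply).
Equate the new curves: 19 - 4p = 6p - 26, giving 45 = 10p, p = 4.5, q = 1.
Δp = 4.5 − 4 = +0.50.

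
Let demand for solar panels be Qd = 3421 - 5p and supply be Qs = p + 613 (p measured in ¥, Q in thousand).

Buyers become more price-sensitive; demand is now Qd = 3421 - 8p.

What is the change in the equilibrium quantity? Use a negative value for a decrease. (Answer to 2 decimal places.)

-156.00

Original equilibrium: 3421 - 5p = p + 613 gives 2808 = 6p, so p = 468 and Q = 1081.
With the change applied: demand Qd = 3421 - 8p, supply Qs = p + 613.
New equilibrium: 3421 - 8p = p + 613 ⇒ 2808 = 9p ⇒ p = 312, Q = 925.
ΔQ = 925 − 1081 = -156.00.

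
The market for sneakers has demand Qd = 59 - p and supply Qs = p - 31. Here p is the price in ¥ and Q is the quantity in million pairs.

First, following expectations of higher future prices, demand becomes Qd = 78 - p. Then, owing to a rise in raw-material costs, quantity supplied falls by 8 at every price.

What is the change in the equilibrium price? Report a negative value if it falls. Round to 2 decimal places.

Original equilibrium: 59 - p = p - 31 gives 90 = 2p, so p = 45 and Q = 14.
The shock moves the curves to Qd = 78 - p and Qs = p - 39.
Equate the new curves: 78 - p = p - 39, giving 117 = 2p, p = 58.5, Q = 19.5.
Δp = 58.5 − 45 = +13.50.

+13.50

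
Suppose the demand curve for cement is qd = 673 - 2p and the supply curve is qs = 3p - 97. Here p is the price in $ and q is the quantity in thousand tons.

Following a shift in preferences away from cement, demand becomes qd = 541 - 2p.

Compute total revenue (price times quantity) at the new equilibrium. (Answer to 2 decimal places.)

Solve the original market: 673 - 2p = 3p - 97, hence p = 154 and q = 365.
The shock moves the curves to qd = 541 - 2p and qs = 3p - 97.
New equilibrium: 541 - 2p = 3p - 97 ⇒ 638 = 5p ⇒ p = 127.6, q = 285.8.
New expenditure = 127.6 × 285.8 = 36468.08.

36468.08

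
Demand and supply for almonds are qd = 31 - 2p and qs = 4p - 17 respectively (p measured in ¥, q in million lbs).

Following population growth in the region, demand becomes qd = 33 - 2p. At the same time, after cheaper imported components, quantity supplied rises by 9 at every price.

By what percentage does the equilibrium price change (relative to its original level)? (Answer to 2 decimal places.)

-14.58

Original equilibrium: 31 - 2p = 4p - 17 gives 48 = 6p, so p = 8 and q = 15.
The new curves are qd = 33 - 2p (demand) and qs = 4p - 8 (supply).
Equate the new curves: 33 - 2p = 4p - 8, giving 41 = 6p, p = 41/6 ≈ 6.8333, q = 58/3 ≈ 19.3333.
%Δp = (6.8333 − 8) / 8 × 100 = -14.58%.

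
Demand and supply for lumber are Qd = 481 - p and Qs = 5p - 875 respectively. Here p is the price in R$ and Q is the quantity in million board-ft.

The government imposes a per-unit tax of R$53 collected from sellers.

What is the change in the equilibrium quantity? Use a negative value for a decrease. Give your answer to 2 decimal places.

-44.17

Before the shock: 481 - p = 5p - 875 ⇒ 1356 = 6p ⇒ p = 226, Q = 255.
Since sellers keep the price net of the tax, the effective supply curve becomes Qs = 5p - 1140.
Clearing the new market: 481 - p = 5p - 1140, so p = 1621/6 ≈ 270.1667 and Q = 1265/6 ≈ 210.8333.
ΔQ = 210.8333 − 255 = -44.17.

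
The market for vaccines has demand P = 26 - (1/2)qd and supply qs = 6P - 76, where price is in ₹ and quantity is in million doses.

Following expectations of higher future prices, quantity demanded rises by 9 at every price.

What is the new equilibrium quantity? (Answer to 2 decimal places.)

26.75

Initially, 52 - 2P = 6P - 76, so 128 = 8P and P = 16, q = 20.
The shock moves the curves to qd = 61 - 2P and qs = 6P - 76.
Equate the new curves: 61 - 2P = 6P - 76, giving 137 = 8P, P = 17.125, q = 26.75.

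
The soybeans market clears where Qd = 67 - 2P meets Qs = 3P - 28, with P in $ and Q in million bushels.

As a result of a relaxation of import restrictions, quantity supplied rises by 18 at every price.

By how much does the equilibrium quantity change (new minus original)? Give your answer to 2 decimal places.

Solve the original market: 67 - 2P = 3P - 28, hence P = 19 and Q = 29.
With the change applied: demand Qd = 67 - 2P, supply Qs = 3P - 10.
Equate the new curves: 67 - 2P = 3P - 10, giving 77 = 5P, P = 15.4, Q = 36.2.
ΔQ = 36.2 − 29 = +7.20.

+7.20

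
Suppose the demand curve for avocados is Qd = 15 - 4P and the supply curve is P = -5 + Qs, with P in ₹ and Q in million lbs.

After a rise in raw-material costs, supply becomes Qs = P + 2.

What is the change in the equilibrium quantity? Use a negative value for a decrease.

Before the shock: 15 - 4P = P + 5 ⇒ 10 = 5P ⇒ P = 2, Q = 7.
With the change applied: demand Qd = 15 - 4P, supply Qs = P + 2.
Clearing the new market: 15 - 4P = P + 2, so P = 2.6 and Q = 4.6.
ΔQ = 4.6 − 7 = -2.4.

-2.4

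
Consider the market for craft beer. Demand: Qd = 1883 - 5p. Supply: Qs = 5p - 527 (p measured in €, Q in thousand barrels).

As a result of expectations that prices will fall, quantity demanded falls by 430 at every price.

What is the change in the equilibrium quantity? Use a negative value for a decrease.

Initially, 1883 - 5p = 5p - 527, so 2410 = 10p and p = 241, Q = 678.
The new curves are Qd = 1453 - 5p (demand) and Qs = 5p - 527 (supply).
New equilibrium: 1453 - 5p = 5p - 527 ⇒ 1980 = 10p ⇒ p = 198, Q = 463.
ΔQ = 463 − 678 = -215.

-215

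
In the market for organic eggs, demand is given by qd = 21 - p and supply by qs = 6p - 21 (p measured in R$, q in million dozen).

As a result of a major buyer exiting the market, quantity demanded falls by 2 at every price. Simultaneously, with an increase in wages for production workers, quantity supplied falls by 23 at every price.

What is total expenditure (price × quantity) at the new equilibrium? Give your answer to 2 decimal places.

90.00

Original equilibrium: 21 - p = 6p - 21 gives 42 = 7p, so p = 6 and q = 15.
With the change applied: demand qd = 19 - p, supply qs = 6p - 44.
Setting them equal: 19 - p = 6p - 44 → 63 = 7p, so p = 9 and q = 10.
New expenditure = 9 × 10 = 90.00.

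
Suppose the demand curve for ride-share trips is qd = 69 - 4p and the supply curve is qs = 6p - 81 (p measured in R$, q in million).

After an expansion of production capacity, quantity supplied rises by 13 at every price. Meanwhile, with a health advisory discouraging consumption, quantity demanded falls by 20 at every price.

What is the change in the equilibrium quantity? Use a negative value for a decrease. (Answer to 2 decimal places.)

Initially, 69 - 4p = 6p - 81, so 150 = 10p and p = 15, q = 9.
The shock moves the curves to qd = 49 - 4p and qs = 6p - 68.
Clearing the new market: 49 - 4p = 6p - 68, so p = 11.7 and q = 2.2.
Δq = 2.2 − 9 = -6.80.

-6.80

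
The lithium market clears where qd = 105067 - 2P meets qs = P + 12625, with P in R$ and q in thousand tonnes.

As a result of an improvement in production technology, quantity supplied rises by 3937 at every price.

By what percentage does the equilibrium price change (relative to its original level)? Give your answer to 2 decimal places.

-4.26

Before the shock: 105067 - 2P = P + 12625 ⇒ 92442 = 3P ⇒ P = 30814, q = 43439.
The new curves are qd = 105067 - 2P (demand) and qs = P + 16562 (supply).
New equilibrium: 105067 - 2P = P + 16562 ⇒ 88505 = 3P ⇒ P = 88505/3 ≈ 29501.6667, q = 138191/3 ≈ 46063.6667.
%ΔP = (29501.6667 − 30814) / 30814 × 100 = -4.26%.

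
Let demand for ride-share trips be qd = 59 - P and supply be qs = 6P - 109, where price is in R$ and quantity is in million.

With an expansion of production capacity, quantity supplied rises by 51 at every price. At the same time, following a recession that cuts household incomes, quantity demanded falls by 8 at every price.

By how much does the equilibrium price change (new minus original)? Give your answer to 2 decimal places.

-8.43

Solve the original market: 59 - P = 6P - 109, hence P = 24 and q = 35.
With the change applied: demand qd = 51 - P, supply qs = 6P - 58.
Equate the new curves: 51 - P = 6P - 58, giving 109 = 7P, P = 109/7 ≈ 15.5714, q = 248/7 ≈ 35.4286.
ΔP = 15.5714 − 24 = -8.43.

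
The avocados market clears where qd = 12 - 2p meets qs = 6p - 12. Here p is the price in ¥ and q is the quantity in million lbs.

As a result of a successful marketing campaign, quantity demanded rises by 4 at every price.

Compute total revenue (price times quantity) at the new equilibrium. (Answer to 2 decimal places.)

Solve the original market: 12 - 2p = 6p - 12, hence p = 3 and q = 6.
After the shift, demand is qd = 16 - 2p and supply is qs = 6p - 12.
New equilibrium: 16 - 2p = 6p - 12 ⇒ 28 = 8p ⇒ p = 3.5, q = 9.
New expenditure = 3.5 × 9 = 31.50.

31.50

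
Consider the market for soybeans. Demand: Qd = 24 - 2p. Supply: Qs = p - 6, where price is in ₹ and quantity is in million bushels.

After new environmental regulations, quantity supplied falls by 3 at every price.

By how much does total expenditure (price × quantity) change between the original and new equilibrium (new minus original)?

Solve the original market: 24 - 2p = p - 6, hence p = 10 and Q = 4.
The shock moves the curves to Qd = 24 - 2p and Qs = p - 9.
New equilibrium: 24 - 2p = p - 9 ⇒ 33 = 3p ⇒ p = 11, Q = 2.
Expenditure moves from 10×4 = 40 to 11×2 = 22; change = -18.

-18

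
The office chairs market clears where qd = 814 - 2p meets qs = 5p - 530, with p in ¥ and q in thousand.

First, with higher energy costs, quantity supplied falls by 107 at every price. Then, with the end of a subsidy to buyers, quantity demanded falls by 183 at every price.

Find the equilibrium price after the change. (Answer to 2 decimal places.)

Solve the original market: 814 - 2p = 5p - 530, hence p = 192 and q = 430.
The shock moves the curves to qd = 631 - 2p and qs = 5p - 637.
Clearing the new market: 631 - 2p = 5p - 637, so p = 1268/7 ≈ 181.1429 and q = 1881/7 ≈ 268.7143.

181.14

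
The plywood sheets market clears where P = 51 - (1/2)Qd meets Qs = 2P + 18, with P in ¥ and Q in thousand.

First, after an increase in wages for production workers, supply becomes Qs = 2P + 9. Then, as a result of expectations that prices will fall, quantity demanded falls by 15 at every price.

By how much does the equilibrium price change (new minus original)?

-1.5

Before the shock: 102 - 2P = 2P + 18 ⇒ 84 = 4P ⇒ P = 21, Q = 60.
The new curves are Qd = 87 - 2P (demand) and Qs = 2P + 9 (supply).
Setting them equal: 87 - 2P = 2P + 9 → 78 = 4P, so P = 19.5 and Q = 48.
ΔP = 19.5 − 21 = -1.5.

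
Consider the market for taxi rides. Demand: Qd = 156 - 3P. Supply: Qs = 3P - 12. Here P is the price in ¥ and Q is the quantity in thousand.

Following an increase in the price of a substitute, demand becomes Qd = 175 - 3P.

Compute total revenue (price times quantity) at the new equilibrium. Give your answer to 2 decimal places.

Before the shock: 156 - 3P = 3P - 12 ⇒ 168 = 6P ⇒ P = 28, Q = 72.
The new curves are Qd = 175 - 3P (demand) and Qs = 3P - 12 (supply).
Clearing the new market: 175 - 3P = 3P - 12, so P = 187/6 ≈ 31.1667 and Q = 81.5.
New expenditure = 31.1667 × 81.5 = 2540.08.

2540.08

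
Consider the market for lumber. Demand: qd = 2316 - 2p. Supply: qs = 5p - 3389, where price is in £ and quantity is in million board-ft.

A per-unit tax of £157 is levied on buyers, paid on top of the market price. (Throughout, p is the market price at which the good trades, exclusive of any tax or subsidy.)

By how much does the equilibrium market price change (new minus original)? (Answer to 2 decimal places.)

-44.86

Solve the original market: 2316 - 2p = 5p - 3389, hence p = 815 and q = 686.
Since buyers pay the price plus the tax, the effective demand curve becomes qd = 2002 - 2p.
Setting them equal: 2002 - 2p = 5p - 3389 → 5391 = 7p, so p = 5391/7 ≈ 770.1429 and q = 3232/7 ≈ 461.7143.
Δp = 770.1429 − 815 = -44.86.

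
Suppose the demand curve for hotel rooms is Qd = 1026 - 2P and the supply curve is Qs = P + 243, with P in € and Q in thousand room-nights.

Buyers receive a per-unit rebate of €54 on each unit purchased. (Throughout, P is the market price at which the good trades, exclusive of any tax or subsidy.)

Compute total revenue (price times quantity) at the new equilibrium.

160380

Solve the original market: 1026 - 2P = P + 243, hence P = 261 and Q = 504.
Since buyers' out-of-pocket price is the market price minus the rebate, the effective demand curve becomes Qd = 1134 - 2P.
Clearing the new market: 1134 - 2P = P + 243, so P = 297 and Q = 540.
New expenditure = 297 × 540 = 160380.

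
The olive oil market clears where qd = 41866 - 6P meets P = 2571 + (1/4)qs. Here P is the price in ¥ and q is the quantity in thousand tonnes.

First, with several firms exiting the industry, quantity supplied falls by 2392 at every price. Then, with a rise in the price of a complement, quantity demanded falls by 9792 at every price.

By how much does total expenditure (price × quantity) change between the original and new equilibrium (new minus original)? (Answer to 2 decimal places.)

-31776440.00

Solve the original market: 41866 - 6P = 4P - 10284, hence P = 5215 and q = 10576.
The new curves are qd = 32074 - 6P (demand) and qs = 4P - 12676 (supply).
New equilibrium: 32074 - 6P = 4P - 12676 ⇒ 44750 = 10P ⇒ P = 4475, q = 5224.
Expenditure moves from 5215×10576 = 55153840 to 4475×5224 = 23377400; change = -31776440.00.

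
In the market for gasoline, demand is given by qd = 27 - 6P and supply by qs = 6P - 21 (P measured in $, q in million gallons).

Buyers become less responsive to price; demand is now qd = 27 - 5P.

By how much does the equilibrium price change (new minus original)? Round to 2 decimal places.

Original equilibrium: 27 - 6P = 6P - 21 gives 48 = 12P, so P = 4 and q = 3.
The shock moves the curves to qd = 27 - 5P and qs = 6P - 21.
Setting them equal: 27 - 5P = 6P - 21 → 48 = 11P, so P = 48/11 ≈ 4.3636 and q = 57/11 ≈ 5.1818.
ΔP = 4.3636 − 4 = +0.36.

+0.36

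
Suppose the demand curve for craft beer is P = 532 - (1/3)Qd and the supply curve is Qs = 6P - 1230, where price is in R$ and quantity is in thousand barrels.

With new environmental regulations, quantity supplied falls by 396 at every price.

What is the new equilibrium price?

Before the shock: 1596 - 3P = 6P - 1230 ⇒ 2826 = 9P ⇒ P = 314, Q = 654.
The shock moves the curves to Qd = 1596 - 3P and Qs = 6P - 1626.
New equilibrium: 1596 - 3P = 6P - 1626 ⇒ 3222 = 9P ⇒ P = 358, Q = 522.

358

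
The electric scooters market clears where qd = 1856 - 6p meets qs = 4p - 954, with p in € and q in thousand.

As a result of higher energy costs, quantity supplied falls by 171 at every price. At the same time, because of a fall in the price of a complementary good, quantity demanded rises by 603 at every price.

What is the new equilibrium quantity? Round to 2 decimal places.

308.60

Initially, 1856 - 6p = 4p - 954, so 2810 = 10p and p = 281, q = 170.
The new curves are qd = 2459 - 6p (demand) and qs = 4p - 1125 (supply).
Clearing the new market: 2459 - 6p = 4p - 1125, so p = 358.4 and q = 308.6.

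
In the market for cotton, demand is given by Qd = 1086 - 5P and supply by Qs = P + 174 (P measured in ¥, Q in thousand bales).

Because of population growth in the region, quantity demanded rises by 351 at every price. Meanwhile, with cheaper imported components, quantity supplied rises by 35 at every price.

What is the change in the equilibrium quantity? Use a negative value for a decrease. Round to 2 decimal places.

+87.67

Original equilibrium: 1086 - 5P = P + 174 gives 912 = 6P, so P = 152 and Q = 326.
The shock moves the curves to Qd = 1437 - 5P and Qs = P + 209.
Equate the new curves: 1437 - 5P = P + 209, giving 1228 = 6P, P = 614/3 ≈ 204.6667, Q = 1241/3 ≈ 413.6667.
ΔQ = 413.6667 − 326 = +87.67.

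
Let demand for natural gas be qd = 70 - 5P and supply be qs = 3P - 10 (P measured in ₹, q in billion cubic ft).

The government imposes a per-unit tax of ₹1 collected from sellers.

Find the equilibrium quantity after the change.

18.125

Before the shock: 70 - 5P = 3P - 10 ⇒ 80 = 8P ⇒ P = 10, q = 20.
Since sellers keep the price net of the tax, the effective supply curve becomes qs = 3P - 13.
Equate the new curves: 70 - 5P = 3P - 13, giving 83 = 8P, P = 10.375, q = 18.125.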